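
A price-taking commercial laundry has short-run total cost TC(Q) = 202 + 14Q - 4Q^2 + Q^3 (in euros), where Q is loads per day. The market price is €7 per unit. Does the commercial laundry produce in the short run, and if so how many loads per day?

Shut down

Strip out fixed cost: VC = 14Q - 4Q^2 + Q^3. Then AVC = 14 - 4Q + Q^2 and MC = 14 - 8Q + 3Q^2.
AVC is minimized where dAVC/dQ = -4 + 2Q = 0, at Q = 2; min AVC = 14 - 4·2 + 2^2 = €10.
P = €7 lies below min AVC = €10; no output level covers variable cost.
Shutting down limits the loss to fixed cost, €202.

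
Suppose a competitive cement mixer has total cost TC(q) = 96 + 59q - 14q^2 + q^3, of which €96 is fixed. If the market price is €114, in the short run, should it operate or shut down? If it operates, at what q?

Produce at q = 11

Strip out fixed cost: VC = 59q - 14q^2 + q^3. Then AVC = 59 - 14q + q^2 and MC = 59 - 28q + 3q^2.
AVC hits its minimum where MC = AVC, at q = 7, giving min AVC = 59 - 14·7 + 7^2 = €10.
P = €114 exceeds min AVC = €10, so the firm stays open.
Set P = MC: 114 = 59 - 28q + 3q^2 → -55 - 28q + 3q^2 = 0. The roots are q = -5/3 and q = 11; the profit-maximizing output is on the rising part of MC, so q* = 11.
Check: AVC at q = 11 is €26 ≤ P, so revenue covers variable cost.
Profit = P·q − TC = 114·11 − 382 = €872.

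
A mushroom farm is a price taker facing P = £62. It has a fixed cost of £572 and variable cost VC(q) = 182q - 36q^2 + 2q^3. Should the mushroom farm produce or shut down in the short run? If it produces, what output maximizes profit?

Strip out fixed cost: VC = 182q - 36q^2 + 2q^3. Then AVC = 182 - 36q + 2q^2 and MC = 182 - 72q + 6q^2.
AVC hits its minimum where MC = AVC, at q = 9, giving min AVC = 182 - 36·9 + 2·9^2 = £20.
P = £62 exceeds min AVC = £20, so the firm stays open.
P = MC gives 120 - 72q + 6q^2 = 0, with roots 2 and 10. Take the larger (rising MC): q* = 10.
Check: AVC at q = 10 is £22 ≤ P, so revenue covers variable cost.
Profit = P·q − TC = 62·10 − 792 = -£172, a loss, but smaller than the £572 fixed cost the firm would lose by shutting down.

Produce at q = 10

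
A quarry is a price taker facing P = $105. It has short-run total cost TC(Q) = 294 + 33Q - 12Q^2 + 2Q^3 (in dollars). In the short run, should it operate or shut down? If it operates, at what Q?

From TC, MC = TC'(Q) = 33 - 24Q + 6Q^2 and AVC = VC/Q = 33 - 12Q + 2Q^2.
The AVC parabola has its vertex at Q = 12/4 = 3, where AVC = 33 - 12·3 + 2·3^2 = $15.
Since P = $105 ≥ min AVC = $15, price covers variable cost and the firm should produce.
P = MC gives -72 - 24Q + 6Q^2 = 0, with roots -2 and 6. Take the larger (rising MC): Q* = 6.
Check: AVC at Q = 6 is $33 ≤ P, so revenue covers variable cost.
Profit = P·Q − TC = 105·6 − 492 = $138.

Produce at Q = 6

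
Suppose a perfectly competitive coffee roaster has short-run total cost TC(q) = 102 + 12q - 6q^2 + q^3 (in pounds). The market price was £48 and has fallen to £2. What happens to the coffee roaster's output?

Output falls from 6 to 0 (the firm shuts down)

MC = 12 - 12q + 3q^2; the shutdown threshold is min AVC = £3 (at q = 3).
With P = £48 above the shutdown price, P = MC gives q = 6.
At P = £2 < min AVC = £3, price no longer covers variable cost at any output, so the firm shuts down: q = 0.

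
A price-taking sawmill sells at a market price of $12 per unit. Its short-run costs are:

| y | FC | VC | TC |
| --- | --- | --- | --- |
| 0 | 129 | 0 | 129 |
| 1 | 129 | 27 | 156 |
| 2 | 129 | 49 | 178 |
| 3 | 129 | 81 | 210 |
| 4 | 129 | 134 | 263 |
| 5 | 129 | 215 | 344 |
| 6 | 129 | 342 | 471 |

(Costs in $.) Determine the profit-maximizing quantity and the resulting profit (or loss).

y = 0 (shut down); profit = -$129

Compute π = P·y − TC at each output: y=0: -129; y=1: -144; y=2: -154; y=3: -174; y=4: -215; y=5: -284; y=6: -399.
Profit is highest at y = 0. Equivalently, the lowest AVC in the table is 49/2 ≈ $24.50 at y = 2, and P = $12 falls below it — price never covers variable cost, so the firm shuts down and loses only its fixed cost.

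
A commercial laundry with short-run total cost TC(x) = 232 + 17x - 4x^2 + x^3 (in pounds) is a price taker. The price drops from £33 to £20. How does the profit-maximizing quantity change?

Output falls from 4 to 3

MC = 17 - 8x + 3x^2; the shutdown threshold is min AVC = £13 (at x = 2).
With P = £33 above the shutdown price, P = MC gives x = 4.
At P = £20 ≥ min AVC, set P = MC: x = 3. The firm stays open but cuts output.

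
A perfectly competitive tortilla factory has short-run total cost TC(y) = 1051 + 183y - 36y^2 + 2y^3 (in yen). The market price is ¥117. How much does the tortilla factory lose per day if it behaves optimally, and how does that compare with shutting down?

Profit = -¥83 at y = 11

AVC = 183 - 36y + 2y^2 has its minimum ¥21 at y = 9; price ¥117 clears that bar, so the firm operates.
With MC = 183 - 72y + 6y^2, P = MC on the upward-sloping part at y* = 11.
TR = 117·11 = 1287. TC = 1051 + 319 = 1370. Profit = 1287 − 1370 = -¥83.
By producing, the firm covers all variable cost plus ¥968 of fixed cost; shutting down would lose the full ¥1051.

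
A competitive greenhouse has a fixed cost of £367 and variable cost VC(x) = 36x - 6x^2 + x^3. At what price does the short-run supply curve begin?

£27 per unit

Short-run supply begins at min AVC. From VC = 36x - 6x^2 + x^3, AVC = 36 - 6x + x^2.
At the minimum of AVC, MC = AVC. MC = 36 - 12x + 3x^2; setting MC = AVC gives 2x^2 - 6x = 0, so x = 3. min AVC = 27.
So the shutdown price is £27.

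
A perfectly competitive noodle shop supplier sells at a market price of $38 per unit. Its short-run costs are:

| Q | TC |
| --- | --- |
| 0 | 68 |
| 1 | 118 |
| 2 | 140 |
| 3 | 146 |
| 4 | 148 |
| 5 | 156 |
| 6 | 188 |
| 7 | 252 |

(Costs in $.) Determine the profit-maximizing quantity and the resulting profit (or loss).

Q = 6; profit = $40

Tabulate TR − TC: Q=0: -68; Q=1: -80; Q=2: -64; Q=3: -32; Q=4: 4; Q=5: 34; Q=6: 40; Q=7: 14.
Profit is maximized at Q = 6. AVC there is 120/6 = $20 ≤ P, so producing beats shutting down (which would give -$68).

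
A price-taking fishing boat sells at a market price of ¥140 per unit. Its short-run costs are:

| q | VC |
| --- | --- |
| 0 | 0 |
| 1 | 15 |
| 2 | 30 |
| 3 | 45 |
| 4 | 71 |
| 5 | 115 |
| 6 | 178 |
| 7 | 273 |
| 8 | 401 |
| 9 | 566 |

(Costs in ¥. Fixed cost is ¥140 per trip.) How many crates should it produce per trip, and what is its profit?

Compute π = P·q − TC at each output: q=0: -140; q=1: -15; q=2: 110; q=3: 235; q=4: 349; q=5: 445; q=6: 522; q=7: 567; q=8: 579; q=9: 554.
Profit is maximized at q = 8. AVC there is 401/8 = ¥50.12 ≤ P, so producing beats shutting down (which would give -¥140).

q = 8; profit = ¥579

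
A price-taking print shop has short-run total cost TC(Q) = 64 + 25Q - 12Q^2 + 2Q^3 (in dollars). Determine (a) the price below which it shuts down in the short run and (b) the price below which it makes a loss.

Shutdown price = min AVC. AVC = 25 - 12Q + 2Q^2, with vertex at Q = 3 and minimum $7.
ATC = 64/Q + 25 - 12Q + 2Q^2. Setting dATC/dQ = −64/Q^2 − 12 + 4Q = 0 gives Q = 4 (since 4·4^3 − 12·4^2 = 64).
min ATC = 64/4 + 25 − 12·4 + 2·4^2 = $25. That is the break-even price.
For $7 ≤ P < $25 the firm produces at a loss; below $7 it shuts down.

Shutdown price = $7; break-even price = $25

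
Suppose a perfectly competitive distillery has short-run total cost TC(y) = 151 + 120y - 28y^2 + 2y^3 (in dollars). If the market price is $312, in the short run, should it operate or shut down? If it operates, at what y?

Produce at y = 12

Variable cost is VC = 120y - 28y^2 + 2y^3, so AVC = VC/y = 120 - 28y + 2y^2 and MC = dTC/dy = 120 - 56y + 6y^2.
AVC hits its minimum where MC = AVC, at y = 7, giving min AVC = 120 - 28·7 + 2·7^2 = $22.
Because $312 ≥ $22, revenue can cover variable cost; the firm operates.
Set P = MC: 312 = 120 - 56y + 6y^2 → -192 - 56y + 6y^2 = 0. The roots are y = -8/3 and y = 12; the profit-maximizing output is on the rising part of MC, so y* = 12.
Check: AVC at y = 12 is $72 ≤ P, so revenue covers variable cost.
Profit = P·y − TC = 312·12 − 1015 = $2729.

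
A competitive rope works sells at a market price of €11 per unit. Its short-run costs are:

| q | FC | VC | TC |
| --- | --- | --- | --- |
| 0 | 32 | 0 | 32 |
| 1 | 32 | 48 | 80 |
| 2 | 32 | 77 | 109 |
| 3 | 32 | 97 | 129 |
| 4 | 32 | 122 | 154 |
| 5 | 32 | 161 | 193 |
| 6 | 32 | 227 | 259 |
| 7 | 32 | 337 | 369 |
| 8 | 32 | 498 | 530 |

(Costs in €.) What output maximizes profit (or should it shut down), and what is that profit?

q = 0 (shut down); profit = -€32

Profit at each row (π = 11q − TC): q=0: -32; q=1: -69; q=2: -87; q=3: -96; q=4: -110; q=5: -138; q=6: -193; q=7: -292; q=8: -442.
Profit is highest at q = 0. Equivalently, the lowest AVC in the table is 122/4 ≈ €30.50 at q = 4, and P = €11 falls below it — price never covers variable cost, so the firm shuts down and loses only its fixed cost.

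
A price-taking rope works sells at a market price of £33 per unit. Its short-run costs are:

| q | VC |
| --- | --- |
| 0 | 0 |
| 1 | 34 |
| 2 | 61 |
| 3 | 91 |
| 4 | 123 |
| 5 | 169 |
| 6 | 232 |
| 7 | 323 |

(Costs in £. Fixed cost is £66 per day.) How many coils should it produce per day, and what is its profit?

q = 4; profit = -£57

Profit at each row (π = 33q − TC): q=0: -66; q=1: -67; q=2: -61; q=3: -58; q=4: -57; q=5: -70; q=6: -100; q=7: -158.
Profit is maximized at q = 4. AVC there is 123/4 = £30.75 ≤ P, so producing beats shutting down (which would give -£66).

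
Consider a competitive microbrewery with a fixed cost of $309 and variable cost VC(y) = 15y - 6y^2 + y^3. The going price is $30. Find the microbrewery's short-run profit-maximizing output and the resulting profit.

Profit = -$209 at y = 5

AVC = 15 - 6y + y^2; min AVC = $6 at y = 3. Since P = $30 ≥ min AVC, the firm produces.
MC = 15 - 12y + 3y^2. Setting P = MC and taking the root on the rising branch gives y* = 5.
TR = 30·5 = 150. TC = 309 + 50 = 359. Profit = 150 − 359 = -$209.
By producing, the firm covers all variable cost plus $100 of fixed cost; shutting down would lose the full $309.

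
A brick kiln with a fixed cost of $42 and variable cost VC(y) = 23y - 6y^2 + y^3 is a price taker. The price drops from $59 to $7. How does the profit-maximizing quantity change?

Output falls from 6 to 0 (the firm shuts down)

MC = 23 - 12y + 3y^2; the shutdown threshold is min AVC = $14 (at y = 3).
With P = $59 above the shutdown price, P = MC gives y = 6.
At P = $7 < min AVC = $14, price no longer covers variable cost at any output, so the firm shuts down: y = 0.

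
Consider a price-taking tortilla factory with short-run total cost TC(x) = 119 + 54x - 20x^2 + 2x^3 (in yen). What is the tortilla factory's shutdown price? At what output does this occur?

¥4 per unit, at x = 5

The shutdown price is the minimum of AVC. VC = 54x - 20x^2 + 2x^3, so AVC = 54 - 20x + 2x^2.
At the minimum of AVC, MC = AVC. MC = 54 - 40x + 6x^2; setting MC = AVC gives 4x^2 - 20x = 0, so x = 5. min AVC = 4.
So the shutdown price is ¥4.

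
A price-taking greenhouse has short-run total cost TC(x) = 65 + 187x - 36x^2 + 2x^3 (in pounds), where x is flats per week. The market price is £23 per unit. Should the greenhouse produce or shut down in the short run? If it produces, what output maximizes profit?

Shut down

Strip out fixed cost: VC = 187x - 36x^2 + 2x^3. Then AVC = 187 - 36x + 2x^2 and MC = 187 - 72x + 6x^2.
AVC is minimized where dAVC/dx = -36 + 4x = 0, at x = 9; min AVC = 187 - 36·9 + 2·9^2 = £25.
Since P = £23 < min AVC = £25, price fails to cover variable cost at any output.
The firm minimizes its loss by shutting down and losing only its fixed cost of £65.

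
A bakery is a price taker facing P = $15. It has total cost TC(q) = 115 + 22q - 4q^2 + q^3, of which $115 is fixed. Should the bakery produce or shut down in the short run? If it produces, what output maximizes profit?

Shut down

From TC, MC = TC'(q) = 22 - 8q + 3q^2 and AVC = VC/q = 22 - 4q + q^2.
The AVC parabola has its vertex at q = 4/2 = 2, where AVC = 22 - 4·2 + 2^2 = $18.
P = $15 lies below min AVC = $18; no output level covers variable cost.
The firm minimizes its loss by shutting down and losing only its fixed cost of $115.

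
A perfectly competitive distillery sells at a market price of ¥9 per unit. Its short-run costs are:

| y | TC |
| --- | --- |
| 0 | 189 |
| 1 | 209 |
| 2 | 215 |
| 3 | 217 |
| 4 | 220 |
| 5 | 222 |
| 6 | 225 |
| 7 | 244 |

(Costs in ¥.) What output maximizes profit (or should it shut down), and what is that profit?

Compute π = P·y − TC at each output: y=0: -189; y=1: -200; y=2: -197; y=3: -190; y=4: -184; y=5: -177; y=6: -171; y=7: -181.
Profit is maximized at y = 6. AVC there is 36/6 = ¥6 ≤ P, so producing beats shutting down (which would give -¥189).

y = 6; profit = -¥171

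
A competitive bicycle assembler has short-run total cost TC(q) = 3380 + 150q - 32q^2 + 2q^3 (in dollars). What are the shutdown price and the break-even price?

Shutdown price = $22; break-even price = $332

Shutdown price = min AVC. AVC = 150 - 32q + 2q^2, with vertex at q = 8 and minimum $22.
ATC = 3380/q + 150 - 32q + 2q^2. Setting dATC/dq = −3380/q^2 − 32 + 4q = 0 gives q = 13 (since 4·13^3 − 32·13^2 = 3380).
min ATC = 3380/13 + 150 − 32·13 + 2·13^2 = $332. That is the break-even price.
For $22 ≤ P < $332 the firm produces at a loss; below $22 it shuts down.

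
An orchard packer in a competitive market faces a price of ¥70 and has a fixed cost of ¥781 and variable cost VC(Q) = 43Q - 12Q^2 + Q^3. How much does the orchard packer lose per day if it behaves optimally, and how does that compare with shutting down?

Profit = -¥295 at Q = 9

AVC = 43 - 12Q + Q^2 has its minimum ¥7 at Q = 6; price ¥70 clears that bar, so the firm operates.
With MC = 43 - 24Q + 3Q^2, P = MC on the upward-sloping part at Q* = 9.
TR = 70·9 = 630. TC = 781 + 144 = 925. Profit = 630 − 925 = -¥295.
That loss of ¥295 beats the ¥781 the firm would lose by shutting down; producing recovers ¥486 of fixed cost.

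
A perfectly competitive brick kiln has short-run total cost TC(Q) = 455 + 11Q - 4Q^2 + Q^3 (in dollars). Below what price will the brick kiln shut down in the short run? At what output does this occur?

$7 per unit, at Q = 2

The shutdown price is the minimum of AVC. VC = 11Q - 4Q^2 + Q^3, so AVC = 11 - 4Q + Q^2.
At the minimum of AVC, MC = AVC. MC = 11 - 8Q + 3Q^2; setting MC = AVC gives 2Q^2 - 4Q = 0, so Q = 2. min AVC = 7.
For P < $7 the firm produces nothing.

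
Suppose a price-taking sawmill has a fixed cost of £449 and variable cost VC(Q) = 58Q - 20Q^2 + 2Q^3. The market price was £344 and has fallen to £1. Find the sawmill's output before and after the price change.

Output falls from 11 to 0 (the firm shuts down)

MC = 58 - 40Q + 6Q^2; the shutdown threshold is min AVC = £8 (at Q = 5).
At P = £344 ≥ min AVC, set P = MC on the rising branch: Q = 11.
At P = £1 < min AVC = £8, price no longer covers variable cost at any output, so the firm shuts down: Q = 0.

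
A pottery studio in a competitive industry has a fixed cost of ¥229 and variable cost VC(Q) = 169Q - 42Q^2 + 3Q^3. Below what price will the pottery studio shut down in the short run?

Short-run supply begins at min AVC. From VC = 169Q - 42Q^2 + 3Q^3, AVC = 169 - 42Q + 3Q^2.
dAVC/dQ = -42 + 6Q = 0 gives Q = 7. min AVC = 169 - 42·7 + 3·7^2 = 22.
The firm shuts down for any P below ¥22.

¥22 per unit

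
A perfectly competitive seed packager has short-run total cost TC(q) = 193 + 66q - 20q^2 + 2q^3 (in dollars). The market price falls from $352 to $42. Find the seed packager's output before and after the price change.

AVC = 66 - 20q + 2q^2, minimized at q = 5 where min AVC = $16. MC = 66 - 40q + 6q^2.
At P = $352 ≥ min AVC, set P = MC on the rising branch: q = 11.
At P = $42 ≥ min AVC, set P = MC: q = 6. The firm stays open but cuts output.

Output falls from 11 to 6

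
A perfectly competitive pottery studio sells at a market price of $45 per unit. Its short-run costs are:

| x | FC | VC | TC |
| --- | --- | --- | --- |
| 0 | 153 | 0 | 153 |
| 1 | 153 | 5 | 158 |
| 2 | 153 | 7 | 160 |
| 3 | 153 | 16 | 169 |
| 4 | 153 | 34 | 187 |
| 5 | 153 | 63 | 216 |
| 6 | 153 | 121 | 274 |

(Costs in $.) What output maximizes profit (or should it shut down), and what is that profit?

x = 5; profit = $9

Profit at each row (π = 45x − TC): x=0: -153; x=1: -113; x=2: -70; x=3: -34; x=4: -7; x=5: 9; x=6: -4.
Profit is maximized at x = 5. AVC there is 63/5 = $12.60 ≤ P, so producing beats shutting down (which would give -$153).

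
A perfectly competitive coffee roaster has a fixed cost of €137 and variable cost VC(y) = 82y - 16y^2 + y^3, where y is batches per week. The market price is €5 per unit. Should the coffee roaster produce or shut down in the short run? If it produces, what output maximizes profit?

Shut down

Strip out fixed cost: VC = 82y - 16y^2 + y^3. Then AVC = 82 - 16y + y^2 and MC = 82 - 32y + 3y^2.
The AVC parabola has its vertex at y = 16/2 = 8, where AVC = 82 - 16·8 + 8^2 = €18.
With P < min AVC (€5 < €18), every unit sold adds to the loss.
The firm minimizes its loss by shutting down and losing only its fixed cost of €137.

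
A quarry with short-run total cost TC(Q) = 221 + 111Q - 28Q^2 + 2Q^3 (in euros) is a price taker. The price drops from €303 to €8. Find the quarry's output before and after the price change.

AVC = 111 - 28Q + 2Q^2, minimized at Q = 7 where min AVC = €13. MC = 111 - 56Q + 6Q^2.
At P = €303 ≥ min AVC, set P = MC on the rising branch: Q = 12.
At P = €8 < min AVC = €13, price no longer covers variable cost at any output, so the firm shuts down: Q = 0.

Output falls from 12 to 0 (the firm shuts down)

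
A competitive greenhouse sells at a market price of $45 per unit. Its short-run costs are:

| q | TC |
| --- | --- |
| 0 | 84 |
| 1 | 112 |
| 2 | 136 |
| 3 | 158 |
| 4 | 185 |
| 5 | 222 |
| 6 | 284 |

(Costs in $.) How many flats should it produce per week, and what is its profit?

q = 5; profit = $3

Tabulate TR − TC: q=0: -84; q=1: -67; q=2: -46; q=3: -23; q=4: -5; q=5: 3; q=6: -14.
Profit is maximized at q = 5. AVC there is 138/5 = $27.60 ≤ P, so producing beats shutting down (which would give -$84).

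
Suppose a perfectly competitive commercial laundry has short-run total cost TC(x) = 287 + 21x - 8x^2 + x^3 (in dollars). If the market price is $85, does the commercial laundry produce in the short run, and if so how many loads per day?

From TC, MC = TC'(x) = 21 - 16x + 3x^2 and AVC = VC/x = 21 - 8x + x^2.
The AVC parabola has its vertex at x = 8/2 = 4, where AVC = 21 - 8·4 + 4^2 = $5.
Since P = $85 ≥ min AVC = $5, price covers variable cost and the firm should produce.
P = MC gives -64 - 16x + 3x^2 = 0, with roots -8/3 and 8. Take the larger (rising MC): x* = 8.
Check: AVC at x = 8 is $21 ≤ P, so revenue covers variable cost.
Profit = P·x − TC = 85·8 − 455 = $225.

Produce at x = 8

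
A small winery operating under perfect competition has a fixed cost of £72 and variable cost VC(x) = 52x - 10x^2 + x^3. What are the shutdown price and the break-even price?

Shutdown price = £27; break-even price = £40

Shutdown price = min AVC. AVC = 52 - 10x + x^2, with vertex at x = 5 and minimum £27.
ATC = 72/x + 52 - 10x + x^2. Setting dATC/dx = −72/x^2 − 10 + 2x = 0 gives x = 6 (since 2·6^3 − 10·6^2 = 72).
min ATC = 72/6 + 52 − 10·6 + 6^2 = £40. That is the break-even price.
Between these two prices the firm operates at a loss; above £40 it earns a profit.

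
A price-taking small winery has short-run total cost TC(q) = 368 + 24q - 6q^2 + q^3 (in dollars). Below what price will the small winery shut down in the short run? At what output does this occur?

$15 per unit, at q = 3

Short-run supply begins at min AVC. From VC = 24q - 6q^2 + q^3, AVC = 24 - 6q + q^2.
dAVC/dq = -6 + 2q = 0 gives q = 3. min AVC = 24 - 6·3 + 3^2 = 15.
So the shutdown price is $15.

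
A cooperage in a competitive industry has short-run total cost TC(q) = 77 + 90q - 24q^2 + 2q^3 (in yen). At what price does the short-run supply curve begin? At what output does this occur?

Short-run supply begins at min AVC. From VC = 90q - 24q^2 + 2q^3, AVC = 90 - 24q + 2q^2.
dAVC/dq = -24 + 4q = 0 gives q = 6. min AVC = 90 - 24·6 + 2·6^2 = 18.
The firm shuts down for any P below ¥18.

¥18 per unit, at q = 6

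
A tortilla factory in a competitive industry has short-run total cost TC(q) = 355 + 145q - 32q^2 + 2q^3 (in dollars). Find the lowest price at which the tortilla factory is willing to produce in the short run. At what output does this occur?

$17 per unit, at q = 8

The shutdown price is the minimum of AVC. VC = 145q - 32q^2 + 2q^3, so AVC = 145 - 32q + 2q^2.
At the minimum of AVC, MC = AVC. MC = 145 - 64q + 6q^2; setting MC = AVC gives 4q^2 - 32q = 0, so q = 8. min AVC = 17.
For P < $17 the firm produces nothing.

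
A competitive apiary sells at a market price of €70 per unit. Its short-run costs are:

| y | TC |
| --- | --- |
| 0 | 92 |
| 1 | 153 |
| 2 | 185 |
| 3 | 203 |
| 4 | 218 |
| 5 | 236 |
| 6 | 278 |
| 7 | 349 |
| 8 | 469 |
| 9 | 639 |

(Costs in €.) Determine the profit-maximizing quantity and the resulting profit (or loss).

Profit at each row (π = 70y − TC): y=0: -92; y=1: -83; y=2: -45; y=3: 7; y=4: 62; y=5: 114; y=6: 142; y=7: 141; y=8: 91; y=9: -9.
Profit is maximized at y = 6. AVC there is 186/6 = €31 ≤ P, so producing beats shutting down (which would give -€92).

y = 6; profit = €142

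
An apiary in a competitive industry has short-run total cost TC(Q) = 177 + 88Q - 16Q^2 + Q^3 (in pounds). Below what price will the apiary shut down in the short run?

£24 per unit

The shutdown price is the minimum of AVC. VC = 88Q - 16Q^2 + Q^3, so AVC = 88 - 16Q + Q^2.
At the minimum of AVC, MC = AVC. MC = 88 - 32Q + 3Q^2; setting MC = AVC gives 2Q^2 - 16Q = 0, so Q = 8. min AVC = 24.
The firm shuts down for any P below £24.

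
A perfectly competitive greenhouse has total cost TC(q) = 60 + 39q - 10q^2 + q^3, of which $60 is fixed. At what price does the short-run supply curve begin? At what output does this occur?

$14 per unit, at q = 5

The shutdown price is the minimum of AVC. VC = 39q - 10q^2 + q^3, so AVC = 39 - 10q + q^2.
At the minimum of AVC, MC = AVC. MC = 39 - 20q + 3q^2; setting MC = AVC gives 2q^2 - 10q = 0, so q = 5. min AVC = 14.
For P < $14 the firm produces nothing.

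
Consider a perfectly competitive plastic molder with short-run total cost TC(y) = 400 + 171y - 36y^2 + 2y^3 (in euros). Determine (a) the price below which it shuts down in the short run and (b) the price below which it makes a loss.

Shutdown price = min AVC. AVC = 171 - 36y + 2y^2, with vertex at y = 9 and minimum €9.
ATC = 400/y + 171 - 36y + 2y^2. Setting dATC/dy = −400/y^2 − 36 + 4y = 0 gives y = 10 (since 4·10^3 − 36·10^2 = 400).
min ATC = 400/10 + 171 − 36·10 + 2·10^2 = €51. That is the break-even price.
Between these two prices the firm operates at a loss; above €51 it earns a profit.

Shutdown price = €9; break-even price = €51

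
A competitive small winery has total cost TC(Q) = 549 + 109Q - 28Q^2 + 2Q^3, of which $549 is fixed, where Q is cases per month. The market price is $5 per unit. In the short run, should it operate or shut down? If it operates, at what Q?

Variable cost is VC = 109Q - 28Q^2 + 2Q^3, so AVC = VC/Q = 109 - 28Q + 2Q^2 and MC = dTC/dQ = 109 - 56Q + 6Q^2.
AVC is minimized where dAVC/dQ = -28 + 4Q = 0, at Q = 7; min AVC = 109 - 28·7 + 2·7^2 = $11.
P = $5 lies below min AVC = $11; no output level covers variable cost.
Best response: produce nothing and absorb the $549 fixed cost.

Shut down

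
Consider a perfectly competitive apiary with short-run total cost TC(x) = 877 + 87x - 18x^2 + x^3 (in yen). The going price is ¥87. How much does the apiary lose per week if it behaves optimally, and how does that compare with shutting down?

Profit = -¥13 at x = 12

AVC = 87 - 18x + x^2; min AVC = ¥6 at x = 9. Since P = ¥87 ≥ min AVC, the firm produces.
With MC = 87 - 36x + 3x^2, P = MC on the upward-sloping part at x* = 12.
TR = 87·12 = 1044. TC = 877 + 180 = 1057. Profit = 1044 − 1057 = -¥13.
By producing, the firm covers all variable cost plus ¥864 of fixed cost; shutting down would lose the full ¥877.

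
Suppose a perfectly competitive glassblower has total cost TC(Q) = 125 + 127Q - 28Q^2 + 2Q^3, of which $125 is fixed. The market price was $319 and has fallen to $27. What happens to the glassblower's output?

AVC = 127 - 28Q + 2Q^2, minimized at Q = 7 where min AVC = $29. MC = 127 - 56Q + 6Q^2.
At P = $319 ≥ min AVC, set P = MC on the rising branch: Q = 12.
At P = $27 < min AVC = $29, price no longer covers variable cost at any output, so the firm shuts down: Q = 0.

Output falls from 12 to 0 (the firm shuts down)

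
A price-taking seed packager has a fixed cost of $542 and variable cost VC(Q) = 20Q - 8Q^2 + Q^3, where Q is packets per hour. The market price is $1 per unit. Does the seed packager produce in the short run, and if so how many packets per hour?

Variable cost is VC = 20Q - 8Q^2 + Q^3, so AVC = VC/Q = 20 - 8Q + Q^2 and MC = dTC/dQ = 20 - 16Q + 3Q^2.
AVC is minimized where dAVC/dQ = -8 + 2Q = 0, at Q = 4; min AVC = 20 - 8·4 + 4^2 = $4.
Since P = $1 < min AVC = $4, price fails to cover variable cost at any output.
The firm minimizes its loss by shutting down and losing only its fixed cost of $542.

Shut down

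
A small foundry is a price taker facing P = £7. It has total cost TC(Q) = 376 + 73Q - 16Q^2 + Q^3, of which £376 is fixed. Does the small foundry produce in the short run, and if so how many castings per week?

From TC, MC = TC'(Q) = 73 - 32Q + 3Q^2 and AVC = VC/Q = 73 - 16Q + Q^2.
AVC hits its minimum where MC = AVC, at Q = 8, giving min AVC = 73 - 16·8 + 8^2 = £9.
Since P = £7 < min AVC = £9, price fails to cover variable cost at any output.
The firm minimizes its loss by shutting down and losing only its fixed cost of £376.

Shut down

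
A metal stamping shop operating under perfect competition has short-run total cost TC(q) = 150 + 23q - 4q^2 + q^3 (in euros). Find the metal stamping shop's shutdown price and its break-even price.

Shutdown price = min AVC. AVC = 23 - 4q + q^2, with vertex at q = 2 and minimum €19.
ATC = 150/q + 23 - 4q + q^2. Setting dATC/dq = −150/q^2 − 4 + 2q = 0 gives q = 5 (since 2·5^3 − 4·5^2 = 150).
min ATC = 150/5 + 23 − 4·5 + 5^2 = €58. That is the break-even price.
Between these two prices the firm operates at a loss; above €58 it earns a profit.

Shutdown price = €19; break-even price = €58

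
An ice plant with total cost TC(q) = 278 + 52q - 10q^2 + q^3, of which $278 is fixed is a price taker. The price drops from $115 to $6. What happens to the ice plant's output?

MC = 52 - 20q + 3q^2; the shutdown threshold is min AVC = $27 (at q = 5).
With P = $115 above the shutdown price, P = MC gives q = 9.
At P = $6 < min AVC = $27, price no longer covers variable cost at any output, so the firm shuts down: q = 0.

Output falls from 9 to 0 (the firm shuts down)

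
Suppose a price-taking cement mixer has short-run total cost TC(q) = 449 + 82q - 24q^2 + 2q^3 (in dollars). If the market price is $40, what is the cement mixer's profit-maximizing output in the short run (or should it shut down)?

Produce at q = 7

From TC, MC = TC'(q) = 82 - 48q + 6q^2 and AVC = VC/q = 82 - 24q + 2q^2.
The AVC parabola has its vertex at q = 24/4 = 6, where AVC = 82 - 24·6 + 2·6^2 = $10.
Because $40 ≥ $10, revenue can cover variable cost; the firm operates.
Set P = MC: 40 = 82 - 48q + 6q^2 → 42 - 48q + 6q^2 = 0. The roots are q = 1 and q = 7; the profit-maximizing output is on the rising part of MC, so q* = 7.
Check: AVC at q = 7 is $12 ≤ P, so revenue covers variable cost.
Profit = P·q − TC = 40·7 − 533 = -$253, a loss, but smaller than the $449 fixed cost the firm would lose by shutting down.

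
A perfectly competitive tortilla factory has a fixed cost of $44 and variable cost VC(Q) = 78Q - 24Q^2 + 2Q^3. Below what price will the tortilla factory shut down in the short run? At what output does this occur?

Short-run supply begins at min AVC. From VC = 78Q - 24Q^2 + 2Q^3, AVC = 78 - 24Q + 2Q^2.
dAVC/dQ = -24 + 4Q = 0 gives Q = 6. min AVC = 78 - 24·6 + 2·6^2 = 6.
So the shutdown price is $6.

$6 per unit, at Q = 6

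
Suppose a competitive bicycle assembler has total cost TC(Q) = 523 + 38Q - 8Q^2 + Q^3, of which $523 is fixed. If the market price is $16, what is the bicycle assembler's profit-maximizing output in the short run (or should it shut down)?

Shut down

From TC, MC = TC'(Q) = 38 - 16Q + 3Q^2 and AVC = VC/Q = 38 - 8Q + Q^2.
The AVC parabola has its vertex at Q = 8/2 = 4, where AVC = 38 - 8·4 + 4^2 = $22.
Since P = $16 < min AVC = $22, price fails to cover variable cost at any output.
Best response: produce nothing and absorb the $523 fixed cost.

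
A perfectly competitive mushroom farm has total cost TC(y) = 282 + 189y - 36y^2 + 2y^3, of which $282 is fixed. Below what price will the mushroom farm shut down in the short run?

Short-run supply begins at min AVC. From VC = 189y - 36y^2 + 2y^3, AVC = 189 - 36y + 2y^2.
dAVC/dy = -36 + 4y = 0 gives y = 9. min AVC = 189 - 36·9 + 2·9^2 = 27.
For P < $27 the firm produces nothing.

$27 per unit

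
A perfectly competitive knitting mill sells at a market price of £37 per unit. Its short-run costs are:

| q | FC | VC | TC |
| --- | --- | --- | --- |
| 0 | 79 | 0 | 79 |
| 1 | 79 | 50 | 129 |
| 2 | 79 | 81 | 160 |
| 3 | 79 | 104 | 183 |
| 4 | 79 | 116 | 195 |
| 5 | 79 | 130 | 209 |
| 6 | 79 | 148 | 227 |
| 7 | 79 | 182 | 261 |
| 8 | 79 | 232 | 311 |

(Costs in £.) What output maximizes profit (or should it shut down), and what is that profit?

q = 7; profit = -£2

Tabulate TR − TC: q=0: -79; q=1: -92; q=2: -86; q=3: -72; q=4: -47; q=5: -24; q=6: -5; q=7: -2; q=8: -15.
Profit is maximized at q = 7. AVC there is 182/7 = £26 ≤ P, so producing beats shutting down (which would give -£79).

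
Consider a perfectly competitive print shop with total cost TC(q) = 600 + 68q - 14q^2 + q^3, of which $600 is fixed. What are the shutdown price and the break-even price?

Shutdown price = min AVC. AVC = 68 - 14q + q^2, with vertex at q = 7 and minimum $19.
ATC = 600/q + 68 - 14q + q^2. Setting dATC/dq = −600/q^2 − 14 + 2q = 0 gives q = 10 (since 2·10^3 − 14·10^2 = 600).
min ATC = 600/10 + 68 − 14·10 + 10^2 = $88. That is the break-even price.
Between these two prices the firm operates at a loss; above $88 it earns a profit.

Shutdown price = $19; break-even price = $88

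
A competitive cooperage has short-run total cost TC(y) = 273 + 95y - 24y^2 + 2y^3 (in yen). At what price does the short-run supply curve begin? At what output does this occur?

¥23 per unit, at y = 6

Short-run supply begins at min AVC. From VC = 95y - 24y^2 + 2y^3, AVC = 95 - 24y + 2y^2.
dAVC/dy = -24 + 4y = 0 gives y = 6. min AVC = 95 - 24·6 + 2·6^2 = 23.
So the shutdown price is ¥23.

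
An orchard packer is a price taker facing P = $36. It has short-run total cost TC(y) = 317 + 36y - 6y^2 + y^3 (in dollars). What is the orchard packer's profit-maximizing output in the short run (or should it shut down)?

Variable cost is VC = 36y - 6y^2 + y^3, so AVC = VC/y = 36 - 6y + y^2 and MC = dTC/dy = 36 - 12y + 3y^2.
AVC hits its minimum where MC = AVC, at y = 3, giving min AVC = 36 - 6·3 + 3^2 = $27.
P = $36 exceeds min AVC = $27, so the firm stays open.
Set P = MC: 36 = 36 - 12y + 3y^2 → -12y + 3y^2 = 0. The roots are y = 0 and y = 4; the profit-maximizing output is on the rising part of MC, so y* = 4.
Check: AVC at y = 4 is $28 ≤ P, so revenue covers variable cost.
Profit = P·y − TC = 36·4 − 429 = -$285, a loss, but smaller than the $317 fixed cost the firm would lose by shutting down.

Produce at y = 4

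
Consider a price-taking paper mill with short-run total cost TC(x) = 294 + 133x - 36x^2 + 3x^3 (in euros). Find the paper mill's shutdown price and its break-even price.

AVC = 133 - 36x + 3x^2; minimized at x = 6, giving min AVC = €25. That is the shutdown price.
ATC = 294/x + 133 - 36x + 3x^2. Setting dATC/dx = −294/x^2 − 36 + 6x = 0 gives x = 7 (since 6·7^3 − 36·7^2 = 294).
min ATC = 294/7 + 133 − 36·7 + 3·7^2 = €70. That is the break-even price.
For €25 ≤ P < €70 the firm produces at a loss; below €25 it shuts down.

Shutdown price = €25; break-even price = €70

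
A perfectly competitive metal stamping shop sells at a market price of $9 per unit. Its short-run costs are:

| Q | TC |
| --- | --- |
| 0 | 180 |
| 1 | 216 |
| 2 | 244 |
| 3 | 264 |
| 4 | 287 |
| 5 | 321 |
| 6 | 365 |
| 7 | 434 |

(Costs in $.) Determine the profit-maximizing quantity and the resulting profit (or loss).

Q = 0 (shut down); profit = -$180

Tabulate TR − TC: Q=0: -180; Q=1: -207; Q=2: -226; Q=3: -237; Q=4: -251; Q=5: -276; Q=6: -311; Q=7: -371.
Profit is highest at Q = 0. Equivalently, the lowest AVC in the table is 107/4 ≈ $26.75 at Q = 4, and P = $9 falls below it — price never covers variable cost, so the firm shuts down and loses only its fixed cost.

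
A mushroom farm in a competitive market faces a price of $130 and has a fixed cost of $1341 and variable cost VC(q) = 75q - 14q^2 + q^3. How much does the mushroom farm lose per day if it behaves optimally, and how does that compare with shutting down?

AVC = 75 - 14q + q^2 has its minimum $26 at q = 7; price $130 clears that bar, so the firm operates.
With MC = 75 - 28q + 3q^2, P = MC on the upward-sloping part at q* = 11.
TR = 130·11 = 1430. TC = 1341 + 462 = 1803. Profit = 1430 − 1803 = -$373.
By producing, the firm covers all variable cost plus $968 of fixed cost; shutting down would lose the full $1341.

Profit = -$373 at q = 11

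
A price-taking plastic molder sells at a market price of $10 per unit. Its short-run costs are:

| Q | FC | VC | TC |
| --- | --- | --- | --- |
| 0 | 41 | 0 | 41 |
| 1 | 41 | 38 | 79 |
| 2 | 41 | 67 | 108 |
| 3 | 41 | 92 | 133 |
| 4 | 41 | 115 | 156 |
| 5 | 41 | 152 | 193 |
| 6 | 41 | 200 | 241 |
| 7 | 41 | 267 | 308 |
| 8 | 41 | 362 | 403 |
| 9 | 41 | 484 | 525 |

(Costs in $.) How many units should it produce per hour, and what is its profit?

Compute π = P·Q − TC at each output: Q=0: -41; Q=1: -69; Q=2: -88; Q=3: -103; Q=4: -116; Q=5: -143; Q=6: -181; Q=7: -238; Q=8: -323; Q=9: -435.
Profit is highest at Q = 0. Equivalently, the lowest AVC in the table is 115/4 ≈ $28.75 at Q = 4, and P = $10 falls below it — price never covers variable cost, so the firm shuts down and loses only its fixed cost.

Q = 0 (shut down); profit = -$41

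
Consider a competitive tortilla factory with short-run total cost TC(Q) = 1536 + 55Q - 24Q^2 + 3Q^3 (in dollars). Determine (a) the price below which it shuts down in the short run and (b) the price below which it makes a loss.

AVC = 55 - 24Q + 3Q^2; minimized at Q = 4, giving min AVC = $7. That is the shutdown price.
ATC = 1536/Q + 55 - 24Q + 3Q^2. Setting dATC/dQ = −1536/Q^2 − 24 + 6Q = 0 gives Q = 8 (since 6·8^3 − 24·8^2 = 1536).
min ATC = 1536/8 + 55 − 24·8 + 3·8^2 = $247. That is the break-even price.
For $7 ≤ P < $247 the firm produces at a loss; below $7 it shuts down.

Shutdown price = $7; break-even price = $247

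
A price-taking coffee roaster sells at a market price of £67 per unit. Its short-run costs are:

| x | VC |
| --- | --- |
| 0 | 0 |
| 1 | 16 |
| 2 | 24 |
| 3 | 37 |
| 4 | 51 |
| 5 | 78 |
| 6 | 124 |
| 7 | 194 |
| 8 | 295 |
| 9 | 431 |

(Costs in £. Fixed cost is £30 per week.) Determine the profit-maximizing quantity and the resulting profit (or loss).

Profit at each row (π = 67x − TC): x=0: -30; x=1: 21; x=2: 80; x=3: 134; x=4: 187; x=5: 227; x=6: 248; x=7: 245; x=8: 211; x=9: 142.
Profit is maximized at x = 6. AVC there is 124/6 = £20.67 ≤ P, so producing beats shutting down (which would give -£30).

x = 6; profit = £248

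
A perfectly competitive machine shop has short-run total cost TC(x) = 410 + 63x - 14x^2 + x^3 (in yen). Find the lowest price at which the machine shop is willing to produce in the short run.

Short-run supply begins at min AVC. From VC = 63x - 14x^2 + x^3, AVC = 63 - 14x + x^2.
At the minimum of AVC, MC = AVC. MC = 63 - 28x + 3x^2; setting MC = AVC gives 2x^2 - 14x = 0, so x = 7. min AVC = 14.
So the shutdown price is ¥14.

¥14 per unit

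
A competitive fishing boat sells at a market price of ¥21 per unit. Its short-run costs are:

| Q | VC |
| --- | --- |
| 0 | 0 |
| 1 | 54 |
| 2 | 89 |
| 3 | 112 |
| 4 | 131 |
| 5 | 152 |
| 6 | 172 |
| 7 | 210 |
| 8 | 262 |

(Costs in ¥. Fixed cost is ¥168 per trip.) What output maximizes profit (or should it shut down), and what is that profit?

Compute π = P·Q − TC at each output: Q=0: -168; Q=1: -201; Q=2: -215; Q=3: -217; Q=4: -215; Q=5: -215; Q=6: -214; Q=7: -231; Q=8: -262.
Profit is highest at Q = 0. Equivalently, the lowest AVC in the table is 172/6 ≈ ¥28.67 at Q = 6, and P = ¥21 falls below it — price never covers variable cost, so the firm shuts down and loses only its fixed cost.

Q = 0 (shut down); profit = -¥168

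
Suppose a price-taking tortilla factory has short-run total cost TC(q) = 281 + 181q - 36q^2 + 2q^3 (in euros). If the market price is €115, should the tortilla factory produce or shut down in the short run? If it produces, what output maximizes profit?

Variable cost is VC = 181q - 36q^2 + 2q^3, so AVC = VC/q = 181 - 36q + 2q^2 and MC = dTC/dq = 181 - 72q + 6q^2.
The AVC parabola has its vertex at q = 36/4 = 9, where AVC = 181 - 36·9 + 2·9^2 = €19.
Since P = €115 ≥ min AVC = €19, price covers variable cost and the firm should produce.
Set P = MC: 115 = 181 - 72q + 6q^2 → 66 - 72q + 6q^2 = 0. The roots are q = 1 and q = 11; the profit-maximizing output is on the rising part of MC, so q* = 11.
Check: AVC at q = 11 is €27 ≤ P, so revenue covers variable cost.
Profit = P·q − TC = 115·11 − 578 = €687.

Produce at q = 11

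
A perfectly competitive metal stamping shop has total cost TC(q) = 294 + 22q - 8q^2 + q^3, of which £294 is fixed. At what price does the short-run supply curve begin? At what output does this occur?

£6 per unit, at q = 4

Short-run supply begins at min AVC. From VC = 22q - 8q^2 + q^3, AVC = 22 - 8q + q^2.
At the minimum of AVC, MC = AVC. MC = 22 - 16q + 3q^2; setting MC = AVC gives 2q^2 - 8q = 0, so q = 4. min AVC = 6.
So the shutdown price is £6.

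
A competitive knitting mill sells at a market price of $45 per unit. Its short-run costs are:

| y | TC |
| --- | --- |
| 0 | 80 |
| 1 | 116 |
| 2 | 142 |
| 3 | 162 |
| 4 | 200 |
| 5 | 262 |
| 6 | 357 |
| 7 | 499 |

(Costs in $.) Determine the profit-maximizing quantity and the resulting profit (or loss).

y = 4; profit = -$20

Profit at each row (π = 45y − TC): y=0: -80; y=1: -71; y=2: -52; y=3: -27; y=4: -20; y=5: -37; y=6: -87; y=7: -184.
Profit is maximized at y = 4. AVC there is 120/4 = $30 ≤ P, so producing beats shutting down (which would give -$80).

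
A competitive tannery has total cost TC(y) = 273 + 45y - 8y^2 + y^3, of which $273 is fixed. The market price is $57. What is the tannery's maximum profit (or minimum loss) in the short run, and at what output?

Profit = -$129 at y = 6

AVC = 45 - 8y + y^2; min AVC = $29 at y = 4. Since P = $57 ≥ min AVC, the firm produces.
MC = 45 - 16y + 3y^2. Setting P = MC and taking the root on the rising branch gives y* = 6.
TR = 57·6 = 342. TC = 273 + 198 = 471. Profit = 342 − 471 = -$129.
Shutting down would mean losing the fixed cost of $273, so operating at a loss of $129 is better by $144.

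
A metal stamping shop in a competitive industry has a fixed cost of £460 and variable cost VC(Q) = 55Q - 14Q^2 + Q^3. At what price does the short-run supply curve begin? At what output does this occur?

£6 per unit, at Q = 7

Short-run supply begins at min AVC. From VC = 55Q - 14Q^2 + Q^3, AVC = 55 - 14Q + Q^2.
dAVC/dQ = -14 + 2Q = 0 gives Q = 7. min AVC = 55 - 14·7 + 7^2 = 6.
The firm shuts down for any P below £6.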